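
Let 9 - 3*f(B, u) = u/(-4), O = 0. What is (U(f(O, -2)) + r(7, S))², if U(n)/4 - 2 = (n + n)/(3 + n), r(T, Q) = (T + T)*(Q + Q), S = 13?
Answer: 173080336/1225 ≈ 1.4129e+5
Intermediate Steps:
f(B, u) = 3 + u/12 (f(B, u) = 3 - u/(3*(-4)) = 3 - u*(-1)/(3*4) = 3 - (-1)*u/12 = 3 + u/12)
r(T, Q) = 4*Q*T (r(T, Q) = (2*T)*(2*Q) = 4*Q*T)
U(n) = 8 + 8*n/(3 + n) (U(n) = 8 + 4*((n + n)/(3 + n)) = 8 + 4*((2*n)/(3 + n)) = 8 + 4*(2*n/(3 + n)) = 8 + 8*n/(3 + n))
(U(f(O, -2)) + r(7, S))² = (8*(3 + 2*(3 + (1/12)*(-2)))/(3 + (3 + (1/12)*(-2))) + 4*13*7)² = (8*(3 + 2*(3 - ⅙))/(3 + (3 - ⅙)) + 364)² = (8*(3 + 2*(17/6))/(3 + 17/6) + 364)² = (8*(3 + 17/3)/(35/6) + 364)² = (8*(6/35)*(26/3) + 364)² = (416/35 + 364)² = (13156/35)² = 173080336/1225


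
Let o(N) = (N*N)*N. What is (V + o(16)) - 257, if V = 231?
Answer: 4070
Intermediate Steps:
o(N) = N**3 (o(N) = N**2*N = N**3)
(V + o(16)) - 257 = (231 + 16**3) - 257 = (231 + 4096) - 257 = 4327 - 257 = 4070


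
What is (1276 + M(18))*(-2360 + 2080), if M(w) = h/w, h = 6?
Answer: -1072120/3 ≈ -3.5737e+5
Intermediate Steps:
M(w) = 6/w
(1276 + M(18))*(-2360 + 2080) = (1276 + 6/18)*(-2360 + 2080) = (1276 + 6*(1/18))*(-280) = (1276 + 1/3)*(-280) = (3829/3)*(-280) = -1072120/3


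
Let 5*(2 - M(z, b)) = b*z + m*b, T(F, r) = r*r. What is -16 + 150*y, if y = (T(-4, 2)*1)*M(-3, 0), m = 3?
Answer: 1184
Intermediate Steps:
T(F, r) = r**2
M(z, b) = 2 - 3*b/5 - b*z/5 (M(z, b) = 2 - (b*z + 3*b)/5 = 2 - (3*b + b*z)/5 = 2 + (-3*b/5 - b*z/5) = 2 - 3*b/5 - b*z/5)
y = 8 (y = (2**2*1)*(2 - 3/5*0 - 1/5*0*(-3)) = (4*1)*(2 + 0 + 0) = 4*2 = 8)
-16 + 150*y = -16 + 150*8 = -16 + 1200 = 1184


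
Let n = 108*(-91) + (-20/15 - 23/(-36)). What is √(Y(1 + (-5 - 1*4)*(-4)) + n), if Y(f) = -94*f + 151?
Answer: I*√473605/6 ≈ 114.7*I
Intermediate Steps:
Y(f) = 151 - 94*f
n = -353833/36 (n = -9828 + (-20*1/15 - 23*(-1/36)) = -9828 + (-4/3 + 23/36) = -9828 - 25/36 = -353833/36 ≈ -9828.7)
√(Y(1 + (-5 - 1*4)*(-4)) + n) = √((151 - 94*(1 + (-5 - 1*4)*(-4))) - 353833/36) = √((151 - 94*(1 + (-5 - 4)*(-4))) - 353833/36) = √((151 - 94*(1 - 9*(-4))) - 353833/36) = √((151 - 94*(1 + 36)) - 353833/36) = √((151 - 94*37) - 353833/36) = √((151 - 3478) - 353833/36) = √(-3327 - 353833/36) = √(-473605/36) = I*√473605/6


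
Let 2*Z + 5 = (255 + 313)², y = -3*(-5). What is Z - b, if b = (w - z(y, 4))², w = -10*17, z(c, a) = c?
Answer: 254169/2 ≈ 1.2708e+5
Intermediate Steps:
y = 15
Z = 322619/2 (Z = -5/2 + (255 + 313)²/2 = -5/2 + (½)*568² = -5/2 + (½)*322624 = -5/2 + 161312 = 322619/2 ≈ 1.6131e+5)
w = -170
b = 34225 (b = (-170 - 1*15)² = (-170 - 15)² = (-185)² = 34225)
Z - b = 322619/2 - 1*34225 = 322619/2 - 34225 = 254169/2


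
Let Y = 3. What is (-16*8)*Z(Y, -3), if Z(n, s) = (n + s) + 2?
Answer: -256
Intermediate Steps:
Z(n, s) = 2 + n + s
(-16*8)*Z(Y, -3) = (-16*8)*(2 + 3 - 3) = -128*2 = -256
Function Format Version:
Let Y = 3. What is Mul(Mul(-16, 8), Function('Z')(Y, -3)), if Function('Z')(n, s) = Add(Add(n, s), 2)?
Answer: -256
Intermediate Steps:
Function('Z')(n, s) = Add(2, n, s)
Mul(Mul(-16, 8), Function('Z')(Y, -3)) = Mul(Mul(-16, 8), Add(2, 3, -3)) = Mul(-128, 2) = -256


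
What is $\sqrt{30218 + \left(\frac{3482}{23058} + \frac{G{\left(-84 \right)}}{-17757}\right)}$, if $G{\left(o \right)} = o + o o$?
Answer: $\frac{\sqrt{1737229452499651971}}{7582239} \approx 173.83$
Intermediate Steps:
$G{\left(o \right)} = o + o^{2}$
$\sqrt{30218 + \left(\frac{3482}{23058} + \frac{G{\left(-84 \right)}}{-17757}\right)} = \sqrt{30218 + \left(\frac{3482}{23058} + \frac{\left(-84\right) \left(1 - 84\right)}{-17757}\right)} = \sqrt{30218 + \left(3482 \cdot \frac{1}{23058} + \left(-84\right) \left(-83\right) \left(- \frac{1}{17757}\right)\right)} = \sqrt{30218 + \left(\frac{1741}{11529} + 6972 \left(- \frac{1}{17757}\right)\right)} = \sqrt{30218 + \left(\frac{1741}{11529} - \frac{2324}{5919}\right)} = \sqrt{30218 - \frac{5496139}{22746717}} = \sqrt{\frac{687354798167}{22746717}} = \frac{\sqrt{1737229452499651971}}{7582239}$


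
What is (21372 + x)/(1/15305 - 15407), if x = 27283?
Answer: -744664775/235804134 ≈ -3.1580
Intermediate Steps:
(21372 + x)/(1/15305 - 15407) = (21372 + 27283)/(1/15305 - 15407) = 48655/(1/15305 - 15407) = 48655/(-235804134/15305) = 48655*(-15305/235804134) = -744664775/235804134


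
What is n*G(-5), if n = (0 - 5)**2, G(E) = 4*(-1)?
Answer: -100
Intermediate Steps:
G(E) = -4
n = 25 (n = (-5)**2 = 25)
n*G(-5) = 25*(-4) = -100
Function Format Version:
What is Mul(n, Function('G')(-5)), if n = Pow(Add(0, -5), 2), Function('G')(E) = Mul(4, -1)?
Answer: -100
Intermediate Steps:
Function('G')(E) = -4
n = 25 (n = Pow(-5, 2) = 25)
Mul(n, Function('G')(-5)) = Mul(25, -4) = -100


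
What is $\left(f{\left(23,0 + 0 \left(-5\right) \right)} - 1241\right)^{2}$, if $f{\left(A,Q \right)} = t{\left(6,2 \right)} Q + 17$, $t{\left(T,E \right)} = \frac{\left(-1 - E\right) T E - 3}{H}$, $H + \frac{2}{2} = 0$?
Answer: $1498176$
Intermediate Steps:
$H = -1$ ($H = -1 + 0 = -1$)
$t{\left(T,E \right)} = 3 - E T \left(-1 - E\right)$ ($t{\left(T,E \right)} = \frac{\left(-1 - E\right) T E - 3}{-1} = \left(T \left(-1 - E\right) E - 3\right) \left(-1\right) = \left(E T \left(-1 - E\right) - 3\right) \left(-1\right) = \left(-3 + E T \left(-1 - E\right)\right) \left(-1\right) = 3 - E T \left(-1 - E\right)$)
$f{\left(A,Q \right)} = 17 + 39 Q$ ($f{\left(A,Q \right)} = \left(3 + 2 \cdot 6 + 6 \cdot 2^{2}\right) Q + 17 = \left(3 + 12 + 6 \cdot 4\right) Q + 17 = \left(3 + 12 + 24\right) Q + 17 = 39 Q + 17 = 17 + 39 Q$)
$\left(f{\left(23,0 + 0 \left(-5\right) \right)} - 1241\right)^{2} = \left(\left(17 + 39 \left(0 + 0 \left(-5\right)\right)\right) - 1241\right)^{2} = \left(\left(17 + 39 \left(0 + 0\right)\right) - 1241\right)^{2} = \left(\left(17 + 39 \cdot 0\right) - 1241\right)^{2} = \left(\left(17 + 0\right) - 1241\right)^{2} = \left(17 - 1241\right)^{2} = \left(-1224\right)^{2} = 1498176$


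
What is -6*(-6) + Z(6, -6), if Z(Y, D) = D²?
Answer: 72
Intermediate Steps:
-6*(-6) + Z(6, -6) = -6*(-6) + (-6)² = 36 + 36 = 72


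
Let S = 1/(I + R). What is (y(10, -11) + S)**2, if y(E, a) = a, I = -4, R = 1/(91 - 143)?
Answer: 5527201/43681 ≈ 126.54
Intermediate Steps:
R = -1/52 (R = 1/(-52) = -1/52 ≈ -0.019231)
S = -52/209 (S = 1/(-4 - 1/52) = 1/(-209/52) = -52/209 ≈ -0.24880)
(y(10, -11) + S)**2 = (-11 - 52/209)**2 = (-2351/209)**2 = 5527201/43681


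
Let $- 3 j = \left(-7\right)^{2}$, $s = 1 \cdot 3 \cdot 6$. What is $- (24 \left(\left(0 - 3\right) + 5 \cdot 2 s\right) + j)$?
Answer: $- \frac{12695}{3} \approx -4231.7$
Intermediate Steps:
$s = 18$ ($s = 3 \cdot 6 = 18$)
$j = - \frac{49}{3}$ ($j = - \frac{\left(-7\right)^{2}}{3} = \left(- \frac{1}{3}\right) 49 = - \frac{49}{3} \approx -16.333$)
$- (24 \left(\left(0 - 3\right) + 5 \cdot 2 s\right) + j) = - (24 \left(\left(0 - 3\right) + 5 \cdot 2 \cdot 18\right) - \frac{49}{3}) = - (24 \left(\left(0 - 3\right) + 10 \cdot 18\right) - \frac{49}{3}) = - (24 \left(-3 + 180\right) - \frac{49}{3}) = - (24 \cdot 177 - \frac{49}{3}) = - (4248 - \frac{49}{3}) = \left(-1\right) \frac{12695}{3} = - \frac{12695}{3}$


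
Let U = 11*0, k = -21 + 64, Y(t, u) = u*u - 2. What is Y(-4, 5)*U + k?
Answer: 43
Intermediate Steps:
Y(t, u) = -2 + u² (Y(t, u) = u² - 2 = -2 + u²)
k = 43
U = 0
Y(-4, 5)*U + k = (-2 + 5²)*0 + 43 = (-2 + 25)*0 + 43 = 23*0 + 43 = 0 + 43 = 43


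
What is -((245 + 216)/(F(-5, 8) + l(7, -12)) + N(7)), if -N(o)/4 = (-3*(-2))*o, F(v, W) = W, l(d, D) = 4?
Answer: 1555/12 ≈ 129.58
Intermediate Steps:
N(o) = -24*o (N(o) = -4*(-3*(-2))*o = -24*o)
-((245 + 216)/(F(-5, 8) + l(7, -12)) + N(7)) = -((245 + 216)/(8 + 4) - 24*7) = -(461/12 - 168) = -1*(-1555/12) = 1555/12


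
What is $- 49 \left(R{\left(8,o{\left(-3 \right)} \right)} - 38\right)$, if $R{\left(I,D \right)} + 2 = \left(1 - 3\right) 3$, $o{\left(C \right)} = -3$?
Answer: $2254$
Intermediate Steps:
$R{\left(I,D \right)} = -8$ ($R{\left(I,D \right)} = -2 + \left(1 - 3\right) 3 = -2 - 6 = -8$)
$- 49 \left(R{\left(8,o{\left(-3 \right)} \right)} - 38\right) = - 49 \left(-8 - 38\right) = \left(-49\right) \left(-46\right) = 2254$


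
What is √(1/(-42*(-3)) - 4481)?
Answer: I*√7904470/42 ≈ 66.94*I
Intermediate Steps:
√(1/(-42*(-3)) - 4481) = √(1/126 - 4481) = √(-564605/126) = I*√7904470/42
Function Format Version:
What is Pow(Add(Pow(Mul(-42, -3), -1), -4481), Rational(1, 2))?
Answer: Mul(Rational(1, 42), I, Pow(7904470, Rational(1, 2))) ≈ Mul(66.940, I)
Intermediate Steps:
Pow(Add(Pow(Mul(-42, -3), -1), -4481), Rational(1, 2)) = Pow(Add(Pow(126, -1), -4481), Rational(1, 2)) = Pow(Add(Rational(1, 126), -4481), Rational(1, 2)) = Pow(Rational(-564605, 126), Rational(1, 2)) = Mul(Rational(1, 42), I, Pow(7904470, Rational(1, 2)))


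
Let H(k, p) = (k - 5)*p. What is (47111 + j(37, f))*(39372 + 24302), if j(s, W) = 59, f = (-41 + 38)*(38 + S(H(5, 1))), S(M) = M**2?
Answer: 3003502580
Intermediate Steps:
H(k, p) = p*(-5 + k) (H(k, p) = (-5 + k)*p = p*(-5 + k))
f = -114 (f = (-41 + 38)*(38 + (1*(-5 + 5))**2) = -3*(38 + (1*0)**2) = -3*(38 + 0**2) = -3*(38 + 0) = -3*38 = -114)
(47111 + j(37, f))*(39372 + 24302) = (47111 + 59)*(39372 + 24302) = 47170*63674 = 3003502580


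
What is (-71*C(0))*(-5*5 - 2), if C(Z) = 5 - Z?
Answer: 9585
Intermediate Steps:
(-71*C(0))*(-5*5 - 2) = (-71*(5 - 1*0))*(-5*5 - 2) = (-71*(5 + 0))*(-25 - 2) = -71*5*(-27) = -355*(-27) = 9585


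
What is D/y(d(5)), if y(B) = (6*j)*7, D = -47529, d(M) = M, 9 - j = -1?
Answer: -15843/140 ≈ -113.16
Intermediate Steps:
j = 10 (j = 9 - 1*(-1) = 9 + 1 = 10)
y(B) = 420 (y(B) = (6*10)*7 = 60*7 = 420)
D/y(d(5)) = -47529/420 = -47529*1/420 = -15843/140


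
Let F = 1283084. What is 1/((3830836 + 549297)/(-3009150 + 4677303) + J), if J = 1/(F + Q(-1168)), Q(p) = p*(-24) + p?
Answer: 2185193686044/5737748131237 ≈ 0.38085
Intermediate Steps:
Q(p) = -23*p (Q(p) = -24*p + p = -23*p)
J = 1/1309948 (J = 1/(1283084 - 23*(-1168)) = 1/(1283084 + 26864) = 1/1309948 ≈ 7.6339e-7)
1/((3830836 + 549297)/(-3009150 + 4677303) + J) = 1/((3830836 + 549297)/(-3009150 + 4677303) + 1/1309948) = 1/(4380133/1668153 + 1/1309948) = 1/(5737748131237/2185193686044) = 2185193686044/5737748131237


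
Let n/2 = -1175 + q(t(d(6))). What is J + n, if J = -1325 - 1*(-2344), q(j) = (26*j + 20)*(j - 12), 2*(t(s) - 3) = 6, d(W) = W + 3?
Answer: -3443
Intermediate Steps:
d(W) = 3 + W
t(s) = 6 (t(s) = 3 + (1/2)*6 = 3 + 3 = 6)
q(j) = (-12 + j)*(20 + 26*j) (q(j) = (20 + 26*j)*(-12 + j) = (-12 + j)*(20 + 26*j))
n = -4462 (n = 2*(-1175 + (-240 - 292*6 + 26*6**2)) = 2*(-1175 + (-240 - 1752 + 26*36)) = 2*(-1175 + (-240 - 1752 + 936)) = 2*(-1175 - 1056) = 2*(-2231) = -4462)
J = 1019 (J = -1325 + 2344 = 1019)
J + n = 1019 - 4462 = -3443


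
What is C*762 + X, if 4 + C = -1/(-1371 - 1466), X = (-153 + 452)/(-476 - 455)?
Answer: -8050659697/2641247 ≈ -3048.1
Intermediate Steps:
X = -299/931 (X = 299/(-931) = 299*(-1/931) = -299/931 ≈ -0.32116)
C = -11347/2837 (C = -4 - 1/(-1371 - 1466) = -4 - 1/(-2837) = -4 - 1*(-1/2837) = -4 + 1/2837 = -11347/2837 ≈ -3.9996)
C*762 + X = -11347/2837*762 - 299/931 = -8646414/2837 - 299/931 = -8050659697/2641247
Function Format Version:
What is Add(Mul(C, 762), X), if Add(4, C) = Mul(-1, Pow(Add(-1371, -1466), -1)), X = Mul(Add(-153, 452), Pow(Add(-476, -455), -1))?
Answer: Rational(-8050659697, 2641247) ≈ -3048.1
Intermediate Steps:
X = Rational(-299, 931) (X = Mul(299, Pow(-931, -1)) = Mul(299, Rational(-1, 931)) = Rational(-299, 931) ≈ -0.32116)
C = Rational(-11347, 2837) (C = Add(-4, Mul(-1, Pow(Add(-1371, -1466), -1))) = Add(-4, Mul(-1, Pow(-2837, -1))) = Add(-4, Mul(-1, Rational(-1, 2837))) = Add(-4, Rational(1, 2837)) = Rational(-11347, 2837) ≈ -3.9996)
Add(Mul(C, 762), X) = Add(Mul(Rational(-11347, 2837), 762), Rational(-299, 931)) = Add(Rational(-8646414, 2837), Rational(-299, 931)) = Rational(-8050659697, 2641247)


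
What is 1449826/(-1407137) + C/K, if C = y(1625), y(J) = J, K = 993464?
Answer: -1438063339639/1397939952568 ≈ -1.0287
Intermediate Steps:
C = 1625
1449826/(-1407137) + C/K = 1449826/(-1407137) + 1625/993464 = 1449826*(-1/1407137) + 1625*(1/993464) = -1449826/1407137 + 1625/993464 = -1438063339639/1397939952568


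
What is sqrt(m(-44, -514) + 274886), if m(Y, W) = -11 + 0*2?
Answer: 5*sqrt(10995) ≈ 524.29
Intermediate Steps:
m(Y, W) = -11 (m(Y, W) = -11 + 0 = -11)
sqrt(m(-44, -514) + 274886) = sqrt(-11 + 274886) = sqrt(274875) = 5*sqrt(10995)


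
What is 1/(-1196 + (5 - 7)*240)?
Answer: -1/1676 ≈ -0.00059666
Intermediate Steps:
1/(-1196 + (5 - 7)*240) = 1/(-1196 - 2*240) = 1/(-1196 - 480) = 1/(-1676) = -1/1676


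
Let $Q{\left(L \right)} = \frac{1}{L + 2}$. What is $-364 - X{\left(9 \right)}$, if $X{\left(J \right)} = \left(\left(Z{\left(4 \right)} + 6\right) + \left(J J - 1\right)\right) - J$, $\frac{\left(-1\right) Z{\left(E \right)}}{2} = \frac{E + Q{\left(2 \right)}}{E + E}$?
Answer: $- \frac{7039}{16} \approx -439.94$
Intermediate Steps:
$Q{\left(L \right)} = \frac{1}{2 + L}$
$Z{\left(E \right)} = - \frac{\frac{1}{4} + E}{E}$ ($Z{\left(E \right)} = - 2 \frac{E + \frac{1}{2 + 2}}{E + E} = - 2 \frac{E + \frac{1}{4}}{2 E} = - 2 \left(E + \frac{1}{4}\right) \frac{1}{2 E} = - 2 \left(\frac{1}{4} + E\right) \frac{1}{2 E} = - 2 \frac{\frac{1}{4} + E}{2 E} = - \frac{\frac{1}{4} + E}{E}$)
$X{\left(J \right)} = \frac{63}{16} + J^{2} - J$ ($X{\left(J \right)} = \left(\left(\frac{- \frac{1}{4} - 4}{4} + 6\right) + \left(J J - 1\right)\right) - J = \left(\left(\frac{- \frac{1}{4} - 4}{4} + 6\right) + \left(J^{2} - 1\right)\right) - J = \left(\left(\frac{1}{4} \left(- \frac{17}{4}\right) + 6\right) + \left(-1 + J^{2}\right)\right) - J = \left(\left(- \frac{17}{16} + 6\right) + \left(-1 + J^{2}\right)\right) - J = \left(\frac{79}{16} + \left(-1 + J^{2}\right)\right) - J = \left(\frac{63}{16} + J^{2}\right) - J = \frac{63}{16} + J^{2} - J$)
$-364 - X{\left(9 \right)} = -364 - \left(\frac{63}{16} + 9^{2} - 9\right) = -364 - \left(\frac{63}{16} + 81 - 9\right) = -364 - \frac{1215}{16} = - \frac{7039}{16}$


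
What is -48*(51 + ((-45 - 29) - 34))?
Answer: 2736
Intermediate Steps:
-48*(51 + ((-45 - 29) - 34)) = -48*(51 + (-74 - 34)) = -48*(51 - 108) = -48*(-57) = 2736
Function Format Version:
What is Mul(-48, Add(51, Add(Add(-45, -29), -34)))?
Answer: 2736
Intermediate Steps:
Mul(-48, Add(51, Add(Add(-45, -29), -34))) = Mul(-48, Add(51, Add(-74, -34))) = Mul(-48, Add(51, -108)) = Mul(-48, -57) = 2736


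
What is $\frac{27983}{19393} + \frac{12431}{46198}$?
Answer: $\frac{1533833017}{895917814} \approx 1.712$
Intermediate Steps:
$\frac{27983}{19393} + \frac{12431}{46198} = \frac{1533833017}{895917814}$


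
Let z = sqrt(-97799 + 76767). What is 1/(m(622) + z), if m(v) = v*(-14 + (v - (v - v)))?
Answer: 47272/17877138501 - I*sqrt(5258)/71508554004 ≈ 2.6443e-6 - 1.014e-9*I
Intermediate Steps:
z = 2*I*sqrt(5258) (z = sqrt(-21032) = 2*I*sqrt(5258) ≈ 145.02*I)
m(v) = v*(-14 + v) (m(v) = v*(-14 + (v - 1*0)) = v*(-14 + (v + 0)) = v*(-14 + v))
1/(m(622) + z) = 1/(622*(-14 + 622) + 2*I*sqrt(5258)) = 1/(622*608 + 2*I*sqrt(5258)) = 1/(378176 + 2*I*sqrt(5258))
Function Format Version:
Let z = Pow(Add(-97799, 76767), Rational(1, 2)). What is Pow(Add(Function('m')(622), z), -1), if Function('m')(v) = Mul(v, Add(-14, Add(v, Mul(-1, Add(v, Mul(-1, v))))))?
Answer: Add(Rational(47272, 17877138501), Mul(Rational(-1, 71508554004), I, Pow(5258, Rational(1, 2)))) ≈ Add(2.6443e-6, Mul(-1.0140e-9, I))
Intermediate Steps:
z = Mul(2, I, Pow(5258, Rational(1, 2))) (z = Pow(-21032, Rational(1, 2)) = Mul(2, I, Pow(5258, Rational(1, 2))) ≈ Mul(145.02, I))
Function('m')(v) = Mul(v, Add(-14, v)) (Function('m')(v) = Mul(v, Add(-14, Add(v, Mul(-1, 0)))) = Mul(v, Add(-14, Add(v, 0))) = Mul(v, Add(-14, v)))
Pow(Add(Function('m')(622), z), -1) = Pow(Add(Mul(622, Add(-14, 622)), Mul(2, I, Pow(5258, Rational(1, 2)))), -1) = Pow(Add(Mul(622, 608), Mul(2, I, Pow(5258, Rational(1, 2)))), -1) = Pow(Add(378176, Mul(2, I, Pow(5258, Rational(1, 2)))), -1)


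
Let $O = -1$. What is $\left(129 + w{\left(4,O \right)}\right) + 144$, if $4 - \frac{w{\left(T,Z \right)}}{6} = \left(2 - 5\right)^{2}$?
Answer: $243$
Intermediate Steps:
$w{\left(T,Z \right)} = -30$ ($w{\left(T,Z \right)} = 24 - 6 \left(2 - 5\right)^{2} = 24 - 6 \left(-3\right)^{2} = 24 - 54 = -30$)
$\left(129 + w{\left(4,O \right)}\right) + 144 = \left(129 - 30\right) + 144 = 99 + 144 = 243$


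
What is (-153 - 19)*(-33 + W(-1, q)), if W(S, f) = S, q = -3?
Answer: 5848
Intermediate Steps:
(-153 - 19)*(-33 + W(-1, q)) = (-153 - 19)*(-33 - 1) = -172*(-34) = 5848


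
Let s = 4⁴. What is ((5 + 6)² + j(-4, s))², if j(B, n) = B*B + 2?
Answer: 19321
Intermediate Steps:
s = 256
j(B, n) = 2 + B² (j(B, n) = B² + 2 = 2 + B²)
((5 + 6)² + j(-4, s))² = ((5 + 6)² + (2 + (-4)²))² = (11² + (2 + 16))² = (121 + 18)² = 139² = 19321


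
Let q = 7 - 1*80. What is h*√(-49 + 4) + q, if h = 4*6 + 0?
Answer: -73 + 72*I*√5 ≈ -73.0 + 161.0*I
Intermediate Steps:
h = 24 (h = 24 + 0 = 24)
q = -73 (q = 7 - 80 = -73)
h*√(-49 + 4) + q = 24*√(-49 + 4) - 73 = 24*√(-45) - 73 = 24*(3*I*√5) - 73 = 72*I*√5 - 73 = -73 + 72*I*√5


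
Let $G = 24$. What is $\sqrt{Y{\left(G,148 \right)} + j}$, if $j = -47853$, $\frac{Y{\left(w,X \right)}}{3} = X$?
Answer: $i \sqrt{47409} \approx 217.74 i$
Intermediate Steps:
$Y{\left(w,X \right)} = 3 X$
$\sqrt{Y{\left(G,148 \right)} + j} = \sqrt{3 \cdot 148 - 47853} = \sqrt{444 - 47853} = \sqrt{-47409} = i \sqrt{47409}$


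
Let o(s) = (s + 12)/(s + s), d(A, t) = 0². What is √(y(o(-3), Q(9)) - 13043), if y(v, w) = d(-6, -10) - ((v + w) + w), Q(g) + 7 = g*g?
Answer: 3*I*√5862/2 ≈ 114.85*I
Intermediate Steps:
d(A, t) = 0
o(s) = (12 + s)/(2*s) (o(s) = (12 + s)/((2*s)) = (12 + s)*(1/(2*s)) = (12 + s)/(2*s))
Q(g) = -7 + g² (Q(g) = -7 + g*g = -7 + g²)
y(v, w) = -v - 2*w (y(v, w) = 0 - ((v + w) + w) = 0 - (v + 2*w) = 0 + (-v - 2*w) = -v - 2*w)
√(y(o(-3), Q(9)) - 13043) = √((-(12 - 3)/(2*(-3)) - 2*(-7 + 9²)) - 13043) = √((-(-1)*9/(2*3) - 2*(-7 + 81)) - 13043) = √((-1*(-3/2) - 2*74) - 13043) = √((3/2 - 148) - 13043) = √(-293/2 - 13043) = √(-26379/2) = 3*I*√5862/2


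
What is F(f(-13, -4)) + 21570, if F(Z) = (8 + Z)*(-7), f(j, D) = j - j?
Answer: 21514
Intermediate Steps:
f(j, D) = 0
F(Z) = -56 - 7*Z
F(f(-13, -4)) + 21570 = (-56 - 7*0) + 21570 = (-56 + 0) + 21570 = -56 + 21570 = 21514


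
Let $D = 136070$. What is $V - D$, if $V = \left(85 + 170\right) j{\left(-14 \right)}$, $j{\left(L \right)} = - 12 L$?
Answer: $-93230$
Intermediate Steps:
$V = 42840$ ($V = \left(85 + 170\right) \left(\left(-12\right) \left(-14\right)\right) = 255 \cdot 168 = 42840$)
$V - D = 42840 - 136070 = -93230$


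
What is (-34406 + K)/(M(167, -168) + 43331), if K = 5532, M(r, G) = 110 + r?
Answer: -14437/21804 ≈ -0.66213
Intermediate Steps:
(-34406 + K)/(M(167, -168) + 43331) = (-34406 + 5532)/((110 + 167) + 43331) = -28874/(277 + 43331) = -28874/43608 = -28874*1/43608 = -14437/21804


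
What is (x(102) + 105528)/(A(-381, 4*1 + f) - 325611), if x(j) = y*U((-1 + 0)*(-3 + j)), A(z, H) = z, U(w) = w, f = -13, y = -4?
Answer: -8827/27166 ≈ -0.32493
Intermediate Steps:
x(j) = -12 + 4*j (x(j) = -4*(-1 + 0)*(-3 + j) = -(-4)*(-3 + j) = -4*(3 - j) = -12 + 4*j)
(x(102) + 105528)/(A(-381, 4*1 + f) - 325611) = ((-12 + 4*102) + 105528)/(-381 - 325611) = ((-12 + 408) + 105528)/(-325992) = (396 + 105528)*(-1/325992) = 105924*(-1/325992) = -8827/27166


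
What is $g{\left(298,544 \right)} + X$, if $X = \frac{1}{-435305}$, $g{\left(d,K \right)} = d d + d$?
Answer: $\frac{38786546109}{435305} \approx 89102.0$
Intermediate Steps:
$g{\left(d,K \right)} = d + d^{2}$ ($g{\left(d,K \right)} = d^{2} + d = d + d^{2}$)
$X = - \frac{1}{435305} \approx -2.2972 \cdot 10^{-6}$
$g{\left(298,544 \right)} + X = 298 \left(1 + 298\right) - \frac{1}{435305} = 298 \cdot 299 - \frac{1}{435305} = 89102 - \frac{1}{435305} = \frac{38786546109}{435305}$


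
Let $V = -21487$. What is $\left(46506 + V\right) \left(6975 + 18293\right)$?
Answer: $632180092$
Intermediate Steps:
$\left(46506 + V\right) \left(6975 + 18293\right) = \left(46506 - 21487\right) \left(6975 + 18293\right) = 25019 \cdot 25268 = 632180092$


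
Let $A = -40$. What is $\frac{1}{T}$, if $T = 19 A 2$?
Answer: $- \frac{1}{1520} \approx -0.00065789$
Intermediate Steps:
$T = -1520$ ($T = 19 \left(-40\right) 2 = \left(-760\right) 2 = -1520$)
$\frac{1}{T} = \frac{1}{-1520} = - \frac{1}{1520}$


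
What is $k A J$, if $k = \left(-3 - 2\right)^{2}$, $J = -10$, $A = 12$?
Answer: $-3000$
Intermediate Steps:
$k = 25$ ($k = \left(-5\right)^{2} = 25$)
$k A J = 25 \cdot 12 \left(-10\right) = 300 \left(-10\right) = -3000$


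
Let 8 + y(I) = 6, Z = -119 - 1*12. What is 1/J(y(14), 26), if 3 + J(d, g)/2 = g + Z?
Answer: -1/216 ≈ -0.0046296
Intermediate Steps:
Z = -131 (Z = -119 - 12 = -131)
y(I) = -2 (y(I) = -8 + 6 = -2)
J(d, g) = -268 + 2*g (J(d, g) = -6 + 2*(g - 131) = -6 + 2*(-131 + g) = -6 + (-262 + 2*g) = -268 + 2*g)
1/J(y(14), 26) = 1/(-268 + 2*26) = 1/(-268 + 52) = 1/(-216) = -1/216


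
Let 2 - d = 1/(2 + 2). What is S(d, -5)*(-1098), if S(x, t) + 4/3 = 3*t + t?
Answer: 23424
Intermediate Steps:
d = 7/4 (d = 2 - 1/(2 + 2) = 2 - 1/4 = 2 - 1*¼ = 2 - ¼ = 7/4 ≈ 1.7500)
S(x, t) = -4/3 + 4*t (S(x, t) = -4/3 + (3*t + t) = -4/3 + 4*t)
S(d, -5)*(-1098) = (-4/3 + 4*(-5))*(-1098) = (-4/3 - 20)*(-1098) = -64/3*(-1098) = 23424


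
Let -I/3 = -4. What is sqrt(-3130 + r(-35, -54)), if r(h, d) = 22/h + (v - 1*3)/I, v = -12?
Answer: I*sqrt(15346205)/70 ≈ 55.963*I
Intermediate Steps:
I = 12 (I = -3*(-4) = 12)
r(h, d) = -5/4 + 22/h (r(h, d) = 22/h + (-12 - 1*3)/12 = 22/h + (-12 - 3)*(1/12) = 22/h - 15*1/12 = 22/h - 5/4 = -5/4 + 22/h)
sqrt(-3130 + r(-35, -54)) = sqrt(-3130 + (-5/4 + 22/(-35))) = sqrt(-3130 + (-5/4 + 22*(-1/35))) = sqrt(-3130 + (-5/4 - 22/35)) = sqrt(-3130 - 263/140) = sqrt(-438463/140) = I*sqrt(15346205)/70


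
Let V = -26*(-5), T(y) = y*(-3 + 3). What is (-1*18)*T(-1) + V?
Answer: 130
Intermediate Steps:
T(y) = 0 (T(y) = y*0 = 0)
V = 130
(-1*18)*T(-1) + V = -1*18*0 + 130 = -18*0 + 130 = 0 + 130 = 130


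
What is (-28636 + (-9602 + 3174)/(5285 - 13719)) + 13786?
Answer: -62619236/4217 ≈ -14849.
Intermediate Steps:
(-28636 + (-9602 + 3174)/(5285 - 13719)) + 13786 = (-28636 - 6428/(-8434)) + 13786 = (-28636 - 6428*(-1/8434)) + 13786 = (-28636 + 3214/4217) + 13786 = -120754798/4217 + 13786 = -62619236/4217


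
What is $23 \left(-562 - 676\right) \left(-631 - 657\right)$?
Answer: $36674512$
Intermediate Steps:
$23 \left(-562 - 676\right) \left(-631 - 657\right) = 23 \left(\left(-1238\right) \left(-1288\right)\right) = 23 \cdot 1594544 = 36674512$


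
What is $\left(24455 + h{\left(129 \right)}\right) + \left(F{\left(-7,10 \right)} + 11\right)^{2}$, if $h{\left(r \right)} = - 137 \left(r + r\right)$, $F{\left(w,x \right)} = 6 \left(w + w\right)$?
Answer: $-5562$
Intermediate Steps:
$F{\left(w,x \right)} = 12 w$ ($F{\left(w,x \right)} = 6 \cdot 2 w = 12 w$)
$h{\left(r \right)} = - 274 r$ ($h{\left(r \right)} = - 137 \cdot 2 r = - 274 r$)
$\left(24455 + h{\left(129 \right)}\right) + \left(F{\left(-7,10 \right)} + 11\right)^{2} = \left(24455 - 35346\right) + \left(12 \left(-7\right) + 11\right)^{2} = \left(24455 - 35346\right) + \left(-84 + 11\right)^{2} = -10891 + \left(-73\right)^{2} = -10891 + 5329 = -5562$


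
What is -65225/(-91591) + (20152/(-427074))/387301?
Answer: 5394308359602409/7574859049306467 ≈ 0.71213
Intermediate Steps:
-65225/(-91591) + (20152/(-427074))/387301 = -65225*(-1/91591) + (20152*(-1/427074))*(1/387301) = 65225/91591 - 10076/213537*1/387301 = 65225/91591 - 10076/82703093637 = 5394308359602409/7574859049306467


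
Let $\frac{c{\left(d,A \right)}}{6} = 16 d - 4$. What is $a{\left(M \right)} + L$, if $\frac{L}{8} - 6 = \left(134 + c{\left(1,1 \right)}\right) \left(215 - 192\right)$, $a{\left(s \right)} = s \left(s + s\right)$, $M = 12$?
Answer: $38240$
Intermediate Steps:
$a{\left(s \right)} = 2 s^{2}$ ($a{\left(s \right)} = s 2 s = 2 s^{2}$)
$c{\left(d,A \right)} = -24 + 96 d$ ($c{\left(d,A \right)} = 6 \left(16 d - 4\right) = 6 \left(-4 + 16 d\right) = -24 + 96 d$)
$L = 37952$ ($L = 48 + 8 \left(134 + \left(-24 + 96 \cdot 1\right)\right) \left(215 - 192\right) = 48 + 8 \left(134 + \left(-24 + 96\right)\right) 23 = 48 + 8 \left(134 + 72\right) 23 = 48 + 8 \cdot 206 \cdot 23 = 48 + 8 \cdot 4738 = 48 + 37904 = 37952$)
$a{\left(M \right)} + L = 2 \cdot 12^{2} + 37952 = 2 \cdot 144 + 37952 = 288 + 37952 = 38240$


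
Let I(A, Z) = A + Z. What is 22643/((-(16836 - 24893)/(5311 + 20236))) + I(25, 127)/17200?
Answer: 1243690703233/17322550 ≈ 71796.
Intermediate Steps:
22643/((-(16836 - 24893)/(5311 + 20236))) + I(25, 127)/17200 = 22643/((-(16836 - 24893)/(5311 + 20236))) + (25 + 127)/17200 = 22643/((-(-8057)/25547)) + 152*(1/17200) = 22643/((-(-8057)/25547)) + 19/2150 = 22643/((-1*(-8057/25547))) + 19/2150 = 22643/(8057/25547) + 19/2150 = 22643*(25547/8057) + 19/2150 = 578460721/8057 + 19/2150 = 1243690703233/17322550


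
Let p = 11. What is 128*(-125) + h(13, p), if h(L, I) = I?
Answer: -15989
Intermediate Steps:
128*(-125) + h(13, p) = 128*(-125) + 11 = -16000 + 11 = -15989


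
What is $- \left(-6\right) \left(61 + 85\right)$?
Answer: $876$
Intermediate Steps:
$- \left(-6\right) \left(61 + 85\right) = - \left(-6\right) 146 = \left(-1\right) \left(-876\right) = 876$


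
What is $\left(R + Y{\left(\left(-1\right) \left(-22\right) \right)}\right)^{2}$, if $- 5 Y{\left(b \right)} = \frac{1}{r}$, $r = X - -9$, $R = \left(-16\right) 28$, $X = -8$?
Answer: $\frac{5022081}{25} \approx 2.0088 \cdot 10^{5}$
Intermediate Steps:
$R = -448$
$r = 1$ ($r = -8 - -9 = -8 + 9 = 1$)
$Y{\left(b \right)} = - \frac{1}{5}$ ($Y{\left(b \right)} = - \frac{1}{5 \cdot 1} = \left(- \frac{1}{5}\right) 1 = - \frac{1}{5}$)
$\left(R + Y{\left(\left(-1\right) \left(-22\right) \right)}\right)^{2} = \left(-448 - \frac{1}{5}\right)^{2} = \left(- \frac{2241}{5}\right)^{2} = \frac{5022081}{25}$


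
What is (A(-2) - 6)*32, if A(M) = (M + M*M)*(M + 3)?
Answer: -128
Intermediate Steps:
A(M) = (3 + M)*(M + M**2) (A(M) = (M + M**2)*(3 + M) = (3 + M)*(M + M**2))
(A(-2) - 6)*32 = (-2*(3 + (-2)**2 + 4*(-2)) - 6)*32 = (-2*(3 + 4 - 8) - 6)*32 = (-2*(-1) - 6)*32 = (2 - 6)*32 = -4*32 = -128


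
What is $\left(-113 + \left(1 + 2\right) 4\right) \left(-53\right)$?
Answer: $5353$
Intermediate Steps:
$\left(-113 + \left(1 + 2\right) 4\right) \left(-53\right) = \left(-113 + 3 \cdot 4\right) \left(-53\right) = \left(-113 + 12\right) \left(-53\right) = \left(-101\right) \left(-53\right) = 5353$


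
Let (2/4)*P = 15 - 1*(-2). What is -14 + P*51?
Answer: 1720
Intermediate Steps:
P = 34 (P = 2*(15 - 1*(-2)) = 2*(15 + 2) = 2*17 = 34)
-14 + P*51 = -14 + 34*51 = -14 + 1734 = 1720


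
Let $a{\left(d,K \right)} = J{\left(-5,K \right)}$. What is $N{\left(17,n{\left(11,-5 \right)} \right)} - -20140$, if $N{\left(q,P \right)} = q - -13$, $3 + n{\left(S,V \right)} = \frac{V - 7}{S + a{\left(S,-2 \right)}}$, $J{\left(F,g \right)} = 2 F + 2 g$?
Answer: $20170$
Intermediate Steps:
$a{\left(d,K \right)} = -10 + 2 K$ ($a{\left(d,K \right)} = 2 \left(-5\right) + 2 K = -10 + 2 K$)
$n{\left(S,V \right)} = -3 + \frac{-7 + V}{-14 + S}$ ($n{\left(S,V \right)} = -3 + \frac{V - 7}{S + \left(-10 + 2 \left(-2\right)\right)} = -3 + \frac{-7 + V}{S - 14} = -3 + \frac{-7 + V}{-14 + S}$)
$N{\left(q,P \right)} = 13 + q$ ($N{\left(q,P \right)} = q + 13 = 13 + q$)
$N{\left(17,n{\left(11,-5 \right)} \right)} - -20140 = \left(13 + 17\right) - -20140 = 30 + 20140 = 20170$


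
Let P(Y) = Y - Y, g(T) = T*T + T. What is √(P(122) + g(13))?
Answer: √182 ≈ 13.491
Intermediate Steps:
g(T) = T + T² (g(T) = T² + T = T + T²)
P(Y) = 0
√(P(122) + g(13)) = √(0 + 13*(1 + 13)) = √(0 + 13*14) = √(0 + 182) = √182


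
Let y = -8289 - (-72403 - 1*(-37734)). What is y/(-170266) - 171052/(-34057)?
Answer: 14112958086/2899374581 ≈ 4.8676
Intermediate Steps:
y = 26380 (y = -8289 - (-72403 + 37734) = -8289 - 1*(-34669) = -8289 + 34669 = 26380)
y/(-170266) - 171052/(-34057) = 26380/(-170266) - 171052/(-34057) = 26380*(-1/170266) - 171052*(-1/34057) = -13190/85133 + 171052/34057 = 14112958086/2899374581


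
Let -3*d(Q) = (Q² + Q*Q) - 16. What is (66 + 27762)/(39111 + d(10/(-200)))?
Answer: 16696800/23469799 ≈ 0.71142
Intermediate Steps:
d(Q) = 16/3 - 2*Q²/3 (d(Q) = -((Q² + Q*Q) - 16)/3 = -((Q² + Q²) - 16)/3 = -(2*Q² - 16)/3 = -(-16 + 2*Q²)/3 = 16/3 - 2*Q²/3)
(66 + 27762)/(39111 + d(10/(-200))) = (66 + 27762)/(39111 + (16/3 - 2*(10/(-200))²/3)) = 27828/(39111 + (16/3 - 2*(10*(-1/200))²/3)) = 27828/(39111 + (16/3 - 2*(-1/20)²/3)) = 27828/(39111 + (16/3 - ⅔*1/400)) = 27828/(39111 + (16/3 - 1/600)) = 27828/(39111 + 3199/600) = 27828/(23469799/600) = 27828*(600/23469799) = 16696800/23469799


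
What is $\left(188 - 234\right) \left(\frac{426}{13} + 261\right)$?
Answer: $- \frac{175674}{13} \approx -13513.0$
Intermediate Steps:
$\left(188 - 234\right) \left(\frac{426}{13} + 261\right) = \left(188 - 234\right) \left(426 \cdot \frac{1}{13} + 261\right) = - 46 \left(\frac{426}{13} + 261\right) = \left(-46\right) \frac{3819}{13} = - \frac{175674}{13}$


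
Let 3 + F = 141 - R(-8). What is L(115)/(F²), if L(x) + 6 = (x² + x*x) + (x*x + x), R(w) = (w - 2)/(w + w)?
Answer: 2546176/1207801 ≈ 2.1081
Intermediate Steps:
R(w) = (-2 + w)/(2*w) (R(w) = (-2 + w)/((2*w)) = (-2 + w)*(1/(2*w)) = (-2 + w)/(2*w))
L(x) = -6 + x + 3*x² (L(x) = -6 + ((x² + x*x) + (x*x + x)) = -6 + ((x² + x²) + (x² + x)) = -6 + (2*x² + (x + x²)) = -6 + (x + 3*x²) = -6 + x + 3*x²)
F = 1099/8 (F = -3 + (141 - (-2 - 8)/(2*(-8))) = -3 + (141 - (-1)*(-10)/(2*8)) = -3 + (141 - 1*5/8) = -3 + (141 - 5/8) = -3 + 1123/8 = 1099/8 ≈ 137.38)
L(115)/(F²) = (-6 + 115 + 3*115²)/((1099/8)²) = (-6 + 115 + 3*13225)/(1207801/64) = (-6 + 115 + 39675)*(64/1207801) = 39784*(64/1207801) = 2546176/1207801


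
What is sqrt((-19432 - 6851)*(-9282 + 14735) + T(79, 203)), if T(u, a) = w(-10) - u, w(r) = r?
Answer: 2*I*sqrt(35830322) ≈ 11972.0*I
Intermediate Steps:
T(u, a) = -10 - u
sqrt((-19432 - 6851)*(-9282 + 14735) + T(79, 203)) = sqrt((-19432 - 6851)*(-9282 + 14735) + (-10 - 1*79)) = sqrt(-26283*5453 + (-10 - 79)) = sqrt(-143321199 - 89) = sqrt(-143321288) = 2*I*sqrt(35830322)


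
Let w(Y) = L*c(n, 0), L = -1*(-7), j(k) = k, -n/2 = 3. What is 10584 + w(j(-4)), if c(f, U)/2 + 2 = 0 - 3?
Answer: 10514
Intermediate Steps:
n = -6 (n = -2*3 = -6)
c(f, U) = -10 (c(f, U) = -4 + 2*(0 - 3) = -4 + 2*(-3) = -4 - 6 = -10)
L = 7
w(Y) = -70 (w(Y) = 7*(-10) = -70)
10584 + w(j(-4)) = 10584 - 70 = 10514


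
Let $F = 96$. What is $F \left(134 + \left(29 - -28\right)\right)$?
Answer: $18336$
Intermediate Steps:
$F \left(134 + \left(29 - -28\right)\right) = 96 \left(134 + \left(29 - -28\right)\right) = 96 \left(134 + \left(29 + 28\right)\right) = 96 \left(134 + 57\right) = 96 \cdot 191 = 18336$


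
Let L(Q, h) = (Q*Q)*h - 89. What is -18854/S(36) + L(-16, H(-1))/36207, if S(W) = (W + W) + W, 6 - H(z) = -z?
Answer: -4213075/24138 ≈ -174.54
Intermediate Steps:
H(z) = 6 + z (H(z) = 6 - (-1)*z = 6 + z)
L(Q, h) = -89 + h*Q**2 (L(Q, h) = Q**2*h - 89 = h*Q**2 - 89 = -89 + h*Q**2)
S(W) = 3*W (S(W) = 2*W + W = 3*W)
-18854/S(36) + L(-16, H(-1))/36207 = -18854/(3*36) + (-89 + (6 - 1)*(-16)**2)/36207 = -18854/108 + (-89 + 5*256)*(1/36207) = -18854*1/108 + (-89 + 1280)*(1/36207) = -9427/54 + 1191*(1/36207) = -9427/54 + 397/12069 = -4213075/24138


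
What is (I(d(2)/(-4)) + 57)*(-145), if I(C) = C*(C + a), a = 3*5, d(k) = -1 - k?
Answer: -159645/16 ≈ -9977.8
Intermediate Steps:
a = 15
I(C) = C*(15 + C) (I(C) = C*(C + 15) = C*(15 + C))
(I(d(2)/(-4)) + 57)*(-145) = (((-1 - 1*2)/(-4))*(15 + (-1 - 1*2)/(-4)) + 57)*(-145) = ((-(-1 - 2)/4)*(15 - (-1 - 2)/4) + 57)*(-145) = ((-¼*(-3))*(15 - ¼*(-3)) + 57)*(-145) = (3*(15 + ¾)/4 + 57)*(-145) = ((¾)*(63/4) + 57)*(-145) = (189/16 + 57)*(-145) = (1101/16)*(-145) = -159645/16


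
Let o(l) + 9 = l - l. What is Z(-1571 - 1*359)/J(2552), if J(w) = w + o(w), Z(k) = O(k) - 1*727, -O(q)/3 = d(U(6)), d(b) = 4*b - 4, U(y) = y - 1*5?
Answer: -727/2543 ≈ -0.28588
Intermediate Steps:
o(l) = -9 (o(l) = -9 + (l - l) = -9 + 0 = -9)
U(y) = -5 + y (U(y) = y - 5 = -5 + y)
d(b) = -4 + 4*b
O(q) = 0 (O(q) = -3*(-4 + 4*(-5 + 6)) = -3*(-4 + 4*1) = -3*(-4 + 4) = -3*0 = 0)
Z(k) = -727 (Z(k) = 0 - 1*727 = 0 - 727 = -727)
J(w) = -9 + w (J(w) = w - 9 = -9 + w)
Z(-1571 - 1*359)/J(2552) = -727/(-9 + 2552) = -727/2543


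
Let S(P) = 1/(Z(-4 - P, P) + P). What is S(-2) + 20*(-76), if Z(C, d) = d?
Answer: -6081/4 ≈ -1520.3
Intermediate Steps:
S(P) = 1/(2*P) (S(P) = 1/(P + P) = 1/(2*P))
S(-2) + 20*(-76) = (½)/(-2) + 20*(-76) = (½)*(-½) - 1520 = -¼ - 1520 = -6081/4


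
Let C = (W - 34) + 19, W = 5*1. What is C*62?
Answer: -620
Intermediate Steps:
W = 5
C = -10 (C = (5 - 34) + 19 = -29 + 19 = -10)
C*62 = -10*62 = -620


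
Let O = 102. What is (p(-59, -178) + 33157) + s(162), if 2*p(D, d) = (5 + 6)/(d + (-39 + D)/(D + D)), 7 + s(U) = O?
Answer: 695165663/20906 ≈ 33252.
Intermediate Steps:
s(U) = 95 (s(U) = -7 + 102 = 95)
p(D, d) = 11/(2*(d + (-39 + D)/(2*D))) (p(D, d) = ((5 + 6)/(d + (-39 + D)/(D + D)))/2 = (11/(d + (-39 + D)/((2*D))))/2 = (11/(d + (-39 + D)*(1/(2*D))))/2 = (11/(d + (-39 + D)/(2*D)))/2 = 11/(2*(d + (-39 + D)/(2*D))))
(p(-59, -178) + 33157) + s(162) = (11*(-59)/(-39 - 59 + 2*(-59)*(-178)) + 33157) + 95 = (11*(-59)/(-39 - 59 + 21004) + 33157) + 95 = (11*(-59)/20906 + 33157) + 95 = (11*(-59)*(1/20906) + 33157) + 95 = (-649/20906 + 33157) + 95 = 693179593/20906 + 95 = 695165663/20906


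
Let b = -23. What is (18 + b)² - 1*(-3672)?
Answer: 3697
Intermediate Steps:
(18 + b)² - 1*(-3672) = (18 - 23)² - 1*(-3672) = (-5)² + 3672 = 25 + 3672 = 3697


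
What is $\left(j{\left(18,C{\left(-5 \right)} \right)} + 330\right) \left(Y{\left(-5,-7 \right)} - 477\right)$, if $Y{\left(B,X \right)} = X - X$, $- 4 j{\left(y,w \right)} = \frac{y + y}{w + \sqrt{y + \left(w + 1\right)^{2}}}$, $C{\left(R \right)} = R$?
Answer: $-155025 + 477 \sqrt{34} \approx -1.5224 \cdot 10^{5}$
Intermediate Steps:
$j{\left(y,w \right)} = - \frac{y}{2 \left(w + \sqrt{y + \left(1 + w\right)^{2}}\right)}$ ($j{\left(y,w \right)} = - \frac{\left(y + y\right) \frac{1}{w + \sqrt{y + \left(w + 1\right)^{2}}}}{4} = - \frac{2 y \frac{1}{w + \sqrt{y + \left(1 + w\right)^{2}}}}{4} = - \frac{y}{2 \left(w + \sqrt{y + \left(1 + w\right)^{2}}\right)}$)
$Y{\left(B,X \right)} = 0$
$\left(j{\left(18,C{\left(-5 \right)} \right)} + 330\right) \left(Y{\left(-5,-7 \right)} - 477\right) = \left(\left(-1\right) 18 \frac{1}{2 \left(-5\right) + 2 \sqrt{18 + \left(1 - 5\right)^{2}}} + 330\right) \left(0 - 477\right) = \left(\left(-1\right) 18 \frac{1}{-10 + 2 \sqrt{18 + \left(-4\right)^{2}}} + 330\right) \left(-477\right) = \left(\left(-1\right) 18 \frac{1}{-10 + 2 \sqrt{18 + 16}} + 330\right) \left(-477\right) = \left(\left(-1\right) 18 \frac{1}{-10 + 2 \sqrt{34}} + 330\right) \left(-477\right) = \left(- \frac{18}{-10 + 2 \sqrt{34}} + 330\right) \left(-477\right) = \left(330 - \frac{18}{-10 + 2 \sqrt{34}}\right) \left(-477\right) = -157410 + \frac{8586}{-10 + 2 \sqrt{34}}$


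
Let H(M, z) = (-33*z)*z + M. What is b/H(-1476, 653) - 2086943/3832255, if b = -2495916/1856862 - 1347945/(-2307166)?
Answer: -998583361232411676621133/1833699558855294232362330 ≈ -0.54457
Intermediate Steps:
b = -180863593637/238004937394 (b = -2495916*1/1856862 - 1347945*(-1/2307166) = -138662/103159 + 1347945/2307166 = -180863593637/238004937394 ≈ -0.75992)
H(M, z) = M - 33*z² (H(M, z) = -33*z² + M = M - 33*z²)
b/H(-1476, 653) - 2086943/3832255 = -180863593637/(238004937394*(-1476 - 33*653²)) - 2086943/3832255 = -180863593637/(238004937394*(-1476 - 33*426409)) - 2086943*1/3832255 = -180863593637/(238004937394*(-1476 - 14071497)) - 2086943/3832255 = -180863593637/238004937394/(-14072973) - 2086943/3832255 = -180863593637/238004937394*(-1/14072973) - 2086943/3832255 = 180863593637/3349437057812452362 - 2086943/3832255 = -998583361232411676621133/1833699558855294232362330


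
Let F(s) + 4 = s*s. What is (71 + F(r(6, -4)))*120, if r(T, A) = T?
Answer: 12360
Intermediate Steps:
F(s) = -4 + s² (F(s) = -4 + s*s = -4 + s²)
(71 + F(r(6, -4)))*120 = (71 + (-4 + 6²))*120 = (71 + (-4 + 36))*120 = (71 + 32)*120 = 103*120 = 12360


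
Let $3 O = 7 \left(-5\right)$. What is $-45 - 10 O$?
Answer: $\frac{215}{3} \approx 71.667$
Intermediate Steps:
$O = - \frac{35}{3}$ ($O = \frac{7 \left(-5\right)}{3} = \frac{1}{3} \left(-35\right) = - \frac{35}{3} \approx -11.667$)
$-45 - 10 O = -45 - - \frac{350}{3} = -45 + \frac{350}{3} = \frac{215}{3}$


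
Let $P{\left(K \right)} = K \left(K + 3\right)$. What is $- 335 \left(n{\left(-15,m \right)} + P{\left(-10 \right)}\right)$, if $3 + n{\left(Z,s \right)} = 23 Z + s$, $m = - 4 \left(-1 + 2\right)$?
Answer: $94470$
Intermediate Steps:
$m = -4$ ($m = \left(-4\right) 1 = -4$)
$P{\left(K \right)} = K \left(3 + K\right)$
$n{\left(Z,s \right)} = -3 + s + 23 Z$ ($n{\left(Z,s \right)} = -3 + \left(23 Z + s\right) = -3 + \left(s + 23 Z\right) = -3 + s + 23 Z$)
$- 335 \left(n{\left(-15,m \right)} + P{\left(-10 \right)}\right) = - 335 \left(\left(-3 - 4 + 23 \left(-15\right)\right) - 10 \left(3 - 10\right)\right) = - 335 \left(\left(-3 - 4 - 345\right) - -70\right) = - 335 \left(-352 + 70\right) = \left(-335\right) \left(-282\right) = 94470$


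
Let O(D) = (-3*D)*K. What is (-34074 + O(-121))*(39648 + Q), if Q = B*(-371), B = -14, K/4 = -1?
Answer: -1593056892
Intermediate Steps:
K = -4 (K = 4*(-1) = -4)
Q = 5194 (Q = -14*(-371) = 5194)
O(D) = 12*D (O(D) = -3*D*(-4) = 12*D)
(-34074 + O(-121))*(39648 + Q) = (-34074 + 12*(-121))*(39648 + 5194) = (-34074 - 1452)*44842 = -35526*44842 = -1593056892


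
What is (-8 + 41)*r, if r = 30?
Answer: 990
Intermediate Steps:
(-8 + 41)*r = (-8 + 41)*30 = 33*30 = 990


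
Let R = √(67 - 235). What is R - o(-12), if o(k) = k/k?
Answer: -1 + 2*I*√42 ≈ -1.0 + 12.961*I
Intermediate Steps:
o(k) = 1
R = 2*I*√42 (R = √(-168) = 2*I*√42 ≈ 12.961*I)
R - o(-12) = 2*I*√42 - 1*1 = 2*I*√42 - 1 = -1 + 2*I*√42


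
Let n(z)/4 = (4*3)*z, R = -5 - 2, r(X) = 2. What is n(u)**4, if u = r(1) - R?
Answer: 34828517376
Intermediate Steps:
R = -7
u = 9 (u = 2 - 1*(-7) = 2 + 7 = 9)
n(z) = 48*z (n(z) = 4*((4*3)*z) = 4*(12*z) = 48*z)
n(u)**4 = (48*9)**4 = 432**4 = 34828517376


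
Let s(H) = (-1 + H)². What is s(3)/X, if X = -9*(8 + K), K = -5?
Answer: -4/27 ≈ -0.14815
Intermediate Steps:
X = -27 (X = -9*(8 - 5) = -9*3 = -27)
s(3)/X = (-1 + 3)²/(-27) = 2²*(-1/27) = 4*(-1/27) = -4/27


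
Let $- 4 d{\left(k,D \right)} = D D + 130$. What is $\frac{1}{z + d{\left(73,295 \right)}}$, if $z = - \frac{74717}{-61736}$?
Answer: $- \frac{61736}{1345075553} \approx -4.5898 \cdot 10^{-5}$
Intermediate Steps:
$z = \frac{74717}{61736}$ ($z = \left(-74717\right) \left(- \frac{1}{61736}\right) = \frac{74717}{61736} \approx 1.2103$)
$d{\left(k,D \right)} = - \frac{65}{2} - \frac{D^{2}}{4}$ ($d{\left(k,D \right)} = - \frac{D D + 130}{4} = - \frac{D^{2} + 130}{4} = - \frac{130 + D^{2}}{4} = - \frac{65}{2} - \frac{D^{2}}{4}$)
$\frac{1}{z + d{\left(73,295 \right)}} = \frac{1}{\frac{74717}{61736} - \left(\frac{65}{2} + \frac{295^{2}}{4}\right)} = \frac{1}{\frac{74717}{61736} - \frac{87155}{4}} = \frac{1}{- \frac{1345075553}{61736}} = - \frac{61736}{1345075553}$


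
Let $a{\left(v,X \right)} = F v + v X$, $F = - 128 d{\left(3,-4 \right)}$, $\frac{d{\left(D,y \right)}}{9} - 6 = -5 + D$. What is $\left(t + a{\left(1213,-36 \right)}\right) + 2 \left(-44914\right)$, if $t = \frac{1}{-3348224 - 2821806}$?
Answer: $- \frac{35311081690001}{6170030} \approx -5.723 \cdot 10^{6}$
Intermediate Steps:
$d{\left(D,y \right)} = 9 + 9 D$ ($d{\left(D,y \right)} = 54 + 9 \left(-5 + D\right) = 54 + \left(-45 + 9 D\right) = 9 + 9 D$)
$F = -4608$ ($F = - 128 \left(9 + 9 \cdot 3\right) = - 128 \left(9 + 27\right) = \left(-128\right) 36 = -4608$)
$a{\left(v,X \right)} = - 4608 v + X v$ ($a{\left(v,X \right)} = - 4608 v + v X = - 4608 v + X v$)
$t = - \frac{1}{6170030}$ ($t = \frac{1}{-6170030} = - \frac{1}{6170030} \approx -1.6207 \cdot 10^{-7}$)
$\left(t + a{\left(1213,-36 \right)}\right) + 2 \left(-44914\right) = \left(- \frac{1}{6170030} + 1213 \left(-4608 - 36\right)\right) + 2 \left(-44914\right) = \left(- \frac{1}{6170030} + 1213 \left(-4644\right)\right) - 89828 = \left(- \frac{1}{6170030} - 5633172\right) - 89828 = - \frac{34756840235161}{6170030} - 89828 = - \frac{35311081690001}{6170030}$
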